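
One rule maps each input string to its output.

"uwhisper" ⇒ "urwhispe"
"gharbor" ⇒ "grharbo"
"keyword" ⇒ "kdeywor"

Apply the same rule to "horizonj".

Looking at the pairs, the operation is to swap the first and last characters, then move the last character to the front.
Starting from "horizonj": after the first operation, "jorizonh"; after the second, "hjorizon".
(Check on "gharbor": → "rharbog" → "grharbo" ✓)

hjorizon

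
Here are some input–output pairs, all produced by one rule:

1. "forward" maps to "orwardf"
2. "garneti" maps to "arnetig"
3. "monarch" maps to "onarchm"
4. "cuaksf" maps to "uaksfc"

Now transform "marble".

arblem

The pattern: move the first character to the end.
On "marble" that produces "arblem".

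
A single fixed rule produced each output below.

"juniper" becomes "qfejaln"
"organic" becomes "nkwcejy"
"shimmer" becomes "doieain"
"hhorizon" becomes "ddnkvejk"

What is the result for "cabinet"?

The transformation: swap each adjacent pair of characters (1↔2, 3↔4, ...), then shift every letter 4 places backward in the alphabet (wrapping around).
So "cabinet" becomes "wyexajp".

wyexajp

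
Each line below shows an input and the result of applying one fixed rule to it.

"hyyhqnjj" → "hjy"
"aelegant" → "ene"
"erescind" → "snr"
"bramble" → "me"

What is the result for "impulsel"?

The transformation: move the first 2 characters to the end (rotate left by 2), then keep one character in every 3, starting at position 2 (positions 2nd, 5th, 8th, ...).
On "impulsel": the first step gives "pulselim", and the second then gives "uem".

uem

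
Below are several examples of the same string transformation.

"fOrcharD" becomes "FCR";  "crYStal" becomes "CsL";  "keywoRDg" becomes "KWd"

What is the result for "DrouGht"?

Rule — flip the case of every letter, then keep one character in every 3, starting at position 1 (positions 1st, 4th, 7th, ...).
For "DrouGht", step one produces "dROUgHT"; step two turns that into "dUT".

dUT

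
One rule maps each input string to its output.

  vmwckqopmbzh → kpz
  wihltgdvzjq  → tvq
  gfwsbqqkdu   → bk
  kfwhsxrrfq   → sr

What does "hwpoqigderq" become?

qdq

The pattern: delete the first 2 characters, then keep one character in every 3, starting at position 3 (positions 3rd, 6th, 9th, ...).
Starting from "hwpoqigderq": after the first operation, "poqigderq"; after the second, "qdq".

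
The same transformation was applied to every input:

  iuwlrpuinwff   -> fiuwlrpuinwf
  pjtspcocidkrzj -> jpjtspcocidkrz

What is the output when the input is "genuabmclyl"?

lgenuabmcly

Each output is the input with this applied: move the last character to the front.
Applying that to "genuabmclyl" gives "lgenuabmcly".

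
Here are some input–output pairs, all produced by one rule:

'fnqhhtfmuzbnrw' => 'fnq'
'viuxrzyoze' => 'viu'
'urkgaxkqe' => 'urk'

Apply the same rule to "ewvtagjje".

ewv

The rule is to keep only the first 3 characters.
Applying that to "ewvtagjje" gives "ewv".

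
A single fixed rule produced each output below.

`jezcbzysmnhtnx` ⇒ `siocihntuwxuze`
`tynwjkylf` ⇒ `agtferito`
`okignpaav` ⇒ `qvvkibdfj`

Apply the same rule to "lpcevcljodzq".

luyjegxqzxkg

Rule — shift every letter 5 places backward in the alphabet (wrapping around), then reverse the string.
"lpcevcljodzq" → "gkxzqxgejyul" → "luyjegxqzxkg".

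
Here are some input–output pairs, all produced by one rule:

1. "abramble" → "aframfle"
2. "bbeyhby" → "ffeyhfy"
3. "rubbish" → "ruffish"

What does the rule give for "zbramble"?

zframfle

The pattern: replace every "b" with "f".
Applying that to "zbramble" gives "zframfle".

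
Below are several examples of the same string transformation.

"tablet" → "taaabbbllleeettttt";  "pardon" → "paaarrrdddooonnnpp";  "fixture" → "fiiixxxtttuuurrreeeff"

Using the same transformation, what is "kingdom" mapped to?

Rule — repeat every character 3 times, then move the first 2 characters to the end (rotate left by 2).
For "kingdom", step one produces "kkkiiinnngggdddooommm"; step two turns that into "kiiinnngggdddooommmkk".

kiiinnngggdddooommmkk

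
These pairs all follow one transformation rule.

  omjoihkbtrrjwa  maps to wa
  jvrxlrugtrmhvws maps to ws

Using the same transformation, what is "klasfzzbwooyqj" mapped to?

qj

The transformation: keep only the last 2 characters.
So "klasfzzbwooyqj" becomes "qj".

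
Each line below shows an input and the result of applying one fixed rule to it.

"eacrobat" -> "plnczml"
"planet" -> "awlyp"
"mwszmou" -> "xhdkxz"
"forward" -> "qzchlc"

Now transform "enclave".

pynwlg

What's happening: delete the last character, then shift every letter 11 places forward in the alphabet (wrapping around).
For "enclave", step one produces "enclav"; step two turns that into "pynwlg".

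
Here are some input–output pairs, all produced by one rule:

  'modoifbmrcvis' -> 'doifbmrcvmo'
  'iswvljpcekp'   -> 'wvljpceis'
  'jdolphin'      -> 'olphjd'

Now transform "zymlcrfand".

mlcrfazy

The rule is to delete the last 2 characters, then move the first 2 characters to the end (rotate left by 2).
On "zymlcrfand" that produces "mlcrfazy".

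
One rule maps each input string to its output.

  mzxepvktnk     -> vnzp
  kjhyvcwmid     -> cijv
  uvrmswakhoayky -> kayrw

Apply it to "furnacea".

aar

The rule is to swap the front and back halves of the string, then keep one character in every 3, starting at position 1 (positions 1st, 4th, 7th, ...).
Starting from "furnacea": after the first operation, "aceafurn"; after the second, "aar".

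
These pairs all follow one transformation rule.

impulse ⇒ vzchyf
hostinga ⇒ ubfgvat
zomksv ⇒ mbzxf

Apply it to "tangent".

gnatra

Each output is the input with this applied: shift every letter 13 places forward in the alphabet (wrapping around) — i.e. ROT13, then delete the last character.
Working it through for "tangent": intermediate "gnatrag", final "gnatra".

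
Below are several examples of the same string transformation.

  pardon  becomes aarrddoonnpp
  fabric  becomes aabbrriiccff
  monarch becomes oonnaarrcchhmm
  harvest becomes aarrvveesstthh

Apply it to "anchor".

The rule is to move the first character to the end, then double every character.
On "anchor": the first step gives "nchora", and the second then gives "nncchhoorraa".

nncchhoorraa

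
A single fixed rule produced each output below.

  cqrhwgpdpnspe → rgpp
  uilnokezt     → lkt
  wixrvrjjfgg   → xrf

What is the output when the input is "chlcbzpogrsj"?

The rule is to keep one character in every 3, starting at position 3 (positions 3rd, 6th, 9th, ...).
"chlcbzpogrsj" → "lzgj".

lzgj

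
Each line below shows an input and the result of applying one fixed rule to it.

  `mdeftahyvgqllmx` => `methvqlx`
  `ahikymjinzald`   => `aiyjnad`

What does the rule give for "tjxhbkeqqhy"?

Looking at the pairs, the operation is to keep every other character starting from the first (positions 1st, 3rd, 5th, ...).
So "tjxhbkeqqhy" becomes "txbeqy".

txbeqy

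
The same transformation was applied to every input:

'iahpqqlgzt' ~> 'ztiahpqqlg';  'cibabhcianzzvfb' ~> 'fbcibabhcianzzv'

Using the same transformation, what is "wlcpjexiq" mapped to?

Looking at the pairs, the operation is to move the last 2 characters to the front (rotate right by 2).
So "wlcpjexiq" becomes "iqwlcpjex".

iqwlcpjex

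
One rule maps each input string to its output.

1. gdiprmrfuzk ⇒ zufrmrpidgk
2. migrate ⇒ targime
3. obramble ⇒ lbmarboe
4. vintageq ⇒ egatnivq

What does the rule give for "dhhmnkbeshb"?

hsebknmhhdb

What's happening: move the last character to the front, then reverse the string.
Starting from "dhhmnkbeshb": after the first operation, "bdhhmnkbesh"; after the second, "hsebknmhhdb".
(Check on "obramble": → "eobrambl" → "lbmarboe" ✓)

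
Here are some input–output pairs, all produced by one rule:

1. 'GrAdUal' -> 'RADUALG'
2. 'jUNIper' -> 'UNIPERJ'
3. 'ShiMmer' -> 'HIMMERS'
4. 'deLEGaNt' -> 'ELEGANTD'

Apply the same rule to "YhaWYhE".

Looking at the pairs, the operation is to move the first character to the end, then convert every letter to uppercase.
So "YhaWYhE" becomes "HAWYHEY".

HAWYHEY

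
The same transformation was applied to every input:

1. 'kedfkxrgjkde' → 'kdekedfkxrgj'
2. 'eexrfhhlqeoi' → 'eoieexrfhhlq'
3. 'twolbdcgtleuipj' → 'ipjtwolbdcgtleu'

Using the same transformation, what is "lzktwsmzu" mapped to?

mzulzktws

Each output is the input with this applied: move the last 3 characters to the front (rotate right by 3).
So "lzktwsmzu" becomes "mzulzktws".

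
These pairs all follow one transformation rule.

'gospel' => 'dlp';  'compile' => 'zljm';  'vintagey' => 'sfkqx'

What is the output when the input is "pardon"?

Each output is the input with this applied: shift every letter 3 places backward in the alphabet (wrapping around), then delete the last 3 characters.
"pardon" → "mxo".

mxo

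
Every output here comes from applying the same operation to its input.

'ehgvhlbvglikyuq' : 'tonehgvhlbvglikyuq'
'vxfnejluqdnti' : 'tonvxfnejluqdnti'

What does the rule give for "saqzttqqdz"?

Looking at the pairs, the operation is to prepend "ton".
For "saqzttqqdz" the result is "tonsaqzttqqdz".

tonsaqzttqqdz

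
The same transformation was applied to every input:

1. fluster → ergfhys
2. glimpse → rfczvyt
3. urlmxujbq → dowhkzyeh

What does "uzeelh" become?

Each output is the input with this applied: reverse the string, then shift every letter 13 places forward in the alphabet (wrapping around) — i.e. ROT13.
"uzeelh" → "hleezu" → "uyrrmh".

uyrrmh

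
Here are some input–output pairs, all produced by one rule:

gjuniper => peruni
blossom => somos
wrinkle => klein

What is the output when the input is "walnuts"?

utsln

Looking at the pairs, the operation is to delete the first 2 characters, then move the last 3 characters to the front (rotate right by 3).
Starting from "walnuts": after the first operation, "lnuts"; after the second, "utsln".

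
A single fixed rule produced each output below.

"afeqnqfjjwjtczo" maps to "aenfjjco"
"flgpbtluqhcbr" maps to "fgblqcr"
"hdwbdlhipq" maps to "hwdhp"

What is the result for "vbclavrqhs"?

vcarh

Rule — keep every other character starting from the first (positions 1st, 3rd, 5th, ...).
So "vbclavrqhs" becomes "vcarh".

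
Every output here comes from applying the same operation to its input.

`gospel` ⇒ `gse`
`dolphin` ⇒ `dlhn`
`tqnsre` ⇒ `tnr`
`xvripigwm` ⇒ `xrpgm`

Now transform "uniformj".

uiom

In each case the input is transformed by: keep every other character starting from the first (positions 1st, 3rd, 5th, ...).
So "uniformj" becomes "uiom".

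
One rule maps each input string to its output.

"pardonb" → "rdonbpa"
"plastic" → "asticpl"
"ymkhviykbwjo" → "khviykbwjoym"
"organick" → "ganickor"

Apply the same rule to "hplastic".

lastichp

The pattern: move the first 2 characters to the end (rotate left by 2).
Applying that to "hplastic" gives "lastichp".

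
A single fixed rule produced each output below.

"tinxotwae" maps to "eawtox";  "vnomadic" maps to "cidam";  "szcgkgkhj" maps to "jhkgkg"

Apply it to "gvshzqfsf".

Each output is the input with this applied: delete the first 3 characters, then reverse the string.
"gvshzqfsf" → "hzqfsf" → "fsfqzh".

fsfqzh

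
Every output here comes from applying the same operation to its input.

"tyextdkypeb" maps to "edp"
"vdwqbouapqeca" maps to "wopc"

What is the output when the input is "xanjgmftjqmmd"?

The pattern: keep one character in every 3, starting at position 3 (positions 3rd, 6th, 9th, ...).
For "xanjgmftjqmmd" the result is "nmjm".

nmjm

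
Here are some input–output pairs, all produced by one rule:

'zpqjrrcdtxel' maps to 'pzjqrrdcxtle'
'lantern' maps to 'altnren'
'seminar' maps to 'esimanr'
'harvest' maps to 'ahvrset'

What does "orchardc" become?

rohcracd

The transformation: swap each adjacent pair of characters (1↔2, 3↔4, ...).
For "orchardc" the result is "rohcracd".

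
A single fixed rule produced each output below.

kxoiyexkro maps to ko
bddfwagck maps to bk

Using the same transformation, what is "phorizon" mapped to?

What's happening: take characters alternately from the front and the back (1st, last, 2nd, 2nd-last, ...), then keep only the first 2 characters.
"phorizon" → "pnhoozri" → "pn".

pn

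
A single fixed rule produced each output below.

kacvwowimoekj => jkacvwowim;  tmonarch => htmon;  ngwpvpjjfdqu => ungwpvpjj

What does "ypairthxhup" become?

pypairth

Rule — move the last character to the front, then delete the last 3 characters.
"ypairthxhup" → "pypairthxhu" → "pypairth".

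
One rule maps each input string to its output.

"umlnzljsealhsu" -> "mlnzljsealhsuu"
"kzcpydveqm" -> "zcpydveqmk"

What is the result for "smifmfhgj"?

Each output is the input with this applied: move the first character to the end.
On "smifmfhgj" that produces "mifmfhgjs".

mifmfhgjs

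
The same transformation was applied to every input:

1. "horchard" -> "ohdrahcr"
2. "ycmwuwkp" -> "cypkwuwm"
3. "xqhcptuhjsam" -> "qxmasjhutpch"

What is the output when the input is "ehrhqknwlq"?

In each case the input is transformed by: reverse the string, then move the last 2 characters to the front (rotate right by 2).
On "ehrhqknwlq": the first step gives "qlwnkqhrhe", and the second then gives "heqlwnkqhr".

heqlwnkqhr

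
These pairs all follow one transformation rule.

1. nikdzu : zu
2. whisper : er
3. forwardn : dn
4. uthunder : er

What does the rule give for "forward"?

rd

The pattern: keep only the last 2 characters.
Doing the same to "forward": "rd".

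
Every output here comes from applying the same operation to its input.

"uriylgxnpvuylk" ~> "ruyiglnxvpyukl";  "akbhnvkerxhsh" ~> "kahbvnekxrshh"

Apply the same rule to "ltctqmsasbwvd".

Rule — swap each adjacent pair of characters (1↔2, 3↔4, ...).
Applying that to "ltctqmsasbwvd" gives "tltcmqasbsvwd".

tltcmqasbsvwd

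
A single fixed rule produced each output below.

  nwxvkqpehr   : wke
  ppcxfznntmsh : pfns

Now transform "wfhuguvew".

fge

In each case the input is transformed by: keep one character in every 3, starting at position 2 (positions 2nd, 5th, 8th, ...).
"wfhuguvew" → "fge".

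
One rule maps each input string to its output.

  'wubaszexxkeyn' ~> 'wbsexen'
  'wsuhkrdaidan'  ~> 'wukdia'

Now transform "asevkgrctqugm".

aekrtum

In each case the input is transformed by: keep every other character starting from the first (positions 1st, 3rd, 5th, ...).
On "asevkgrctqugm" that produces "aekrtum".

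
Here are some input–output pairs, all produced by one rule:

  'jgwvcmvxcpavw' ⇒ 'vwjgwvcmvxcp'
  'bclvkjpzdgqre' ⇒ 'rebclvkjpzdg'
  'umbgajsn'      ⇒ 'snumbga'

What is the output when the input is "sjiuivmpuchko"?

kosjiuivmpuc

The rule is to move the last 2 characters to the front (rotate right by 2), then delete the last character.
For "sjiuivmpuchko", step one produces "kosjiuivmpuch"; step two turns that into "kosjiuivmpuc".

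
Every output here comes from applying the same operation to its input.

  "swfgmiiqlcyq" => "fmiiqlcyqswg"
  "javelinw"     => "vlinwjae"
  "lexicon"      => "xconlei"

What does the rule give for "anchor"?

The transformation: move the first 3 characters to the end (rotate left by 3), then swap the first and last characters.
"anchor" → "horanc" → "coranh".

coranh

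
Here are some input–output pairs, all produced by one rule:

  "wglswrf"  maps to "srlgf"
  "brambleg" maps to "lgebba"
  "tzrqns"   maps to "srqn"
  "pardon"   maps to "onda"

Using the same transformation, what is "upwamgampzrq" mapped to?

urqppmmgaa

The rule is to sort the characters into reverse alphabetical order, then delete the first 2 characters.
On "upwamgampzrq": the first step gives "zwurqppmmgaa", and the second then gives "urqppmmgaa".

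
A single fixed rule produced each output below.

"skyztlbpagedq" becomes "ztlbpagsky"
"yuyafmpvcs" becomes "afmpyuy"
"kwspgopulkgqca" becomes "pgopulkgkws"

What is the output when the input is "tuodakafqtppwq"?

dakafqtptuo

Each output is the input with this applied: delete the last 3 characters, then move the first 3 characters to the end (rotate left by 3).
"tuodakafqtppwq" → "tuodakafqtp" → "dakafqtptuo".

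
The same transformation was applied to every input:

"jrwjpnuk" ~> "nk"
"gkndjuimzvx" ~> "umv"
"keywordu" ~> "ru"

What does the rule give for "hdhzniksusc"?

Rule — keep every other character starting from the second (positions 2nd, 4th, 6th, ...), then delete the first 2 characters.
Starting from "hdhzniksusc": after the first operation, "dziss"; after the second, "iss".

iss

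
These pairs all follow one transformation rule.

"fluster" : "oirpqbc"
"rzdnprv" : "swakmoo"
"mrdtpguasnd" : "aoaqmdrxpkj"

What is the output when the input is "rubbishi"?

fryyfpeo

What's happening: shift every letter 3 places backward in the alphabet (wrapping around), then swap the first and last characters.
So "rubbishi" becomes "fryyfpeo".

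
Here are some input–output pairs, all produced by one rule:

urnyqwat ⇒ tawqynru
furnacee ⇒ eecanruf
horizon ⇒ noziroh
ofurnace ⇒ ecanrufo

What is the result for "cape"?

Rule — reverse the string.
On "cape" that produces "epac".

epac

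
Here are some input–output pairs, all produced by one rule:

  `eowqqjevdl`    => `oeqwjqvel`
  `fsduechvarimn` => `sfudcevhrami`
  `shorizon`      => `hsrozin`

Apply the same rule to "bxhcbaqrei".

Looking at the pairs, the operation is to swap each adjacent pair of characters (1↔2, 3↔4, ...), then delete the last character.
"bxhcbaqrei" → "xbchabrqie" → "xbchabrqi".

xbchabrqi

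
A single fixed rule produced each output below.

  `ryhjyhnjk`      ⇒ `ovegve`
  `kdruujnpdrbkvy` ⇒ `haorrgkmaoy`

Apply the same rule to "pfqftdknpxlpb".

The rule is to shift every letter 3 places backward in the alphabet (wrapping around), then delete the last 3 characters.
On "pfqftdknpxlpb": the first step gives "mcncqahkmuimy", and the second then gives "mcncqahkmu".

mcncqahkmu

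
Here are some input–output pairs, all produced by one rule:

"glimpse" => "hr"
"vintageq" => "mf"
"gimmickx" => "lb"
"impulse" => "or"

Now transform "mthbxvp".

gu

What's happening: shift every letter 1 place backward in the alphabet (wrapping around), then keep one character in every 3, starting at position 3 (positions 3rd, 6th, 9th, ...).
On "mthbxvp": the first step gives "lsgawuo", and the second then gives "gu".
(Check on "vintageq": → "uhmszfdp" → "mf" ✓)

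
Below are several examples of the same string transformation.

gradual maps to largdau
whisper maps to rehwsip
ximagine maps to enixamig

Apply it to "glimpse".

eslgmip

The transformation: move the last 2 characters to the front (rotate right by 2), then swap each adjacent pair of characters (1↔2, 3↔4, ...).
On "glimpse": the first step gives "seglimp", and the second then gives "eslgmip".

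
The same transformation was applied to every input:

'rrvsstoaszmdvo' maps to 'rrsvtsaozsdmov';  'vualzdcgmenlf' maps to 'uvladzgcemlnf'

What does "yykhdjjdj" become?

Rule — swap each adjacent pair of characters (1↔2, 3↔4, ...).
For "yykhdjjdj" the result is "yyhkjddjj".

yyhkjddjj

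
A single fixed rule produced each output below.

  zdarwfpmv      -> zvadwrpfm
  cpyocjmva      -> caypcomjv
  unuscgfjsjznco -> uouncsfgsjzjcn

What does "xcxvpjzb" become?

Each output is the input with this applied: move the last character to the front, then swap each adjacent pair of characters (1↔2, 3↔4, ...).
"xcxvpjzb" → "bxcxvpjz" → "xbxcpvzj".
(Check on "cpyocjmva": → "acpyocjmv" → "caypcomjv" ✓)

xbxcpvzj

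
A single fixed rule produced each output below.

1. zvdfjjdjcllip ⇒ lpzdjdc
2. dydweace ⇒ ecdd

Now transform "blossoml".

smbo

The pattern: keep every other character starting from the first (positions 1st, 3rd, 5th, ...), then move the last 2 characters to the front (rotate right by 2).
Working it through for "blossoml": intermediate "bosm", final "smbo".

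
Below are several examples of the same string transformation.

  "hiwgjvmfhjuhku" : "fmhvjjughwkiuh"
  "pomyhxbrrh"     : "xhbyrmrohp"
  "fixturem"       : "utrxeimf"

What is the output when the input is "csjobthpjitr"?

Rule — swap the front and back halves of the string, then take characters alternately from the front and the back (1st, last, 2nd, 2nd-last, ...).
Applying that to "csjobthpjitr" gives "htpbjoijtsrc".

htpbjoijtsrc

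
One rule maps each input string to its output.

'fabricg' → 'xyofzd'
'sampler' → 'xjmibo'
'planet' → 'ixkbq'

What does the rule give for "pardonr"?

xoalko

The pattern: shift every letter 3 places backward in the alphabet (wrapping around), then delete the first character.
Applying both steps to "pardonr": "mxoalko", then "xoalko".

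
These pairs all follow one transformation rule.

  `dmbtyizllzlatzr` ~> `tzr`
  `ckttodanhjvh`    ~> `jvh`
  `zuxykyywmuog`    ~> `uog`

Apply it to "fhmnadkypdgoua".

oua

Looking at the pairs, the operation is to keep only the last 3 characters.
Doing the same to "fhmnadkypdgoua": "oua".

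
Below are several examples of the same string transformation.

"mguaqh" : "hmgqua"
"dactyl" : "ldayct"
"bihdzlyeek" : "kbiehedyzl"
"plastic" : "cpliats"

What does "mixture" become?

emirxut

Looking at the pairs, the operation is to swap the first and last characters, then take characters alternately from the front and the back (1st, last, 2nd, 2nd-last, ...).
Applying that to "mixture" gives "emirxut".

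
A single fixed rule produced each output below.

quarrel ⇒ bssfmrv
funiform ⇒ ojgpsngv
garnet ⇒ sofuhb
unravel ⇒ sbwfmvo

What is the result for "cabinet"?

cjofudb

Looking at the pairs, the operation is to move the first 2 characters to the end (rotate left by 2), then shift every letter 1 place forward in the alphabet (wrapping around).
On "cabinet": the first step gives "binetca", and the second then gives "cjofudb".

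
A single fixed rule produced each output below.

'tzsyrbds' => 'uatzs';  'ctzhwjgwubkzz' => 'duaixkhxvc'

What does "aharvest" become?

bibsw

The rule is to shift every letter 1 place forward in the alphabet (wrapping around), then delete the last 3 characters.
On "aharvest" that produces "bibsw".
(Check on "tzsyrbds": → "uatzscet" → "uatzs" ✓)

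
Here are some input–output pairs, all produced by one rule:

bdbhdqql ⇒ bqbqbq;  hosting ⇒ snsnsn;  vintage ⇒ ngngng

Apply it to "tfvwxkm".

vkvkvk

What's happening: keep one character in every 3, starting at position 3 (positions 3rd, 6th, 9th, ...), then write the whole string 3 times in a row.
Working it through for "tfvwxkm": intermediate "vk", final "vkvkvk".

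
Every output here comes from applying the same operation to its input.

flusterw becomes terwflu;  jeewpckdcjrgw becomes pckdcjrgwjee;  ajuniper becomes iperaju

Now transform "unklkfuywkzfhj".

kfuywkzfhjunk

The pattern: move the first 3 characters to the end (rotate left by 3), then delete the first character.
On "unklkfuywkzfhj" that produces "kfuywkzfhjunk".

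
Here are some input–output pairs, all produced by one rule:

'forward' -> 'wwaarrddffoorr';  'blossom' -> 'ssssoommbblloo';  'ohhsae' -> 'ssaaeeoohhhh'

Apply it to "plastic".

The transformation: move the first 3 characters to the end (rotate left by 3), then double every character.
For "plastic", step one produces "sticpla"; step two turns that into "ssttiiccppllaa".

ssttiiccppllaa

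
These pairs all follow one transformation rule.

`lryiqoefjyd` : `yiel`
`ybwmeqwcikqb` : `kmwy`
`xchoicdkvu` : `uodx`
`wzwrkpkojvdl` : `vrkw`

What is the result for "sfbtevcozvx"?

In each case the input is transformed by: keep one character in every 3, starting at position 1 (positions 1st, 4th, 7th, ...), then swap the first and last characters.
Applying both steps to "sfbtevcozvx": "stcv", then "vtcs".

vtcs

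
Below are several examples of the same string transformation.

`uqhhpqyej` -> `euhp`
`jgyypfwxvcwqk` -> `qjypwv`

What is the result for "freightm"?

tfeg

What's happening: move the last 3 characters to the front (rotate right by 3), then keep every other character starting from the second (positions 2nd, 4th, 6th, ...).
"freightm" → "htmfreig" → "tfeg".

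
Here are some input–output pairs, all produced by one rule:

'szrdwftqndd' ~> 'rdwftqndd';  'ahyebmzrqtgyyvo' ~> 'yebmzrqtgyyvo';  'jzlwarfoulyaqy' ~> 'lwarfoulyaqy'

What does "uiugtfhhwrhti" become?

The rule is to delete the first 2 characters.
Doing the same to "uiugtfhhwrhti": "ugtfhhwrhti".

ugtfhhwrhti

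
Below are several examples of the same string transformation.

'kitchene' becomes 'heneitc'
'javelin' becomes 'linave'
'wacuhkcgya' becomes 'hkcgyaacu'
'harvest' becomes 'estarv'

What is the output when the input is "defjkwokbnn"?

Each output is the input with this applied: delete the first character, then move the first 3 characters to the end (rotate left by 3).
On "defjkwokbnn": the first step gives "efjkwokbnn", and the second then gives "kwokbnnefj".

kwokbnnefj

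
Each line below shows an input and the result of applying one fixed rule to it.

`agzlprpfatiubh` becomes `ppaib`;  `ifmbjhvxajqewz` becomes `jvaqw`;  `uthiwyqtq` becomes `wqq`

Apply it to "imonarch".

ac

Rule — keep every other character starting from the first (positions 1st, 3rd, 5th, ...), then delete the first 2 characters.
For "imonarch", step one produces "ioac"; step two turns that into "ac".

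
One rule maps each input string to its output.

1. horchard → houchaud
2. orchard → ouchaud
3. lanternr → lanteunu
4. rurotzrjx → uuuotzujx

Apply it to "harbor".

haubou

Each output is the input with this applied: replace every "r" with "u".
On "harbor" that produces "haubou".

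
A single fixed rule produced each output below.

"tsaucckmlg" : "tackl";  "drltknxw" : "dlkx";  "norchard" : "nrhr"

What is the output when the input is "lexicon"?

lxcn

The rule is to keep every other character starting from the first (positions 1st, 3rd, 5th, ...).
Doing the same to "lexicon": "lxcn".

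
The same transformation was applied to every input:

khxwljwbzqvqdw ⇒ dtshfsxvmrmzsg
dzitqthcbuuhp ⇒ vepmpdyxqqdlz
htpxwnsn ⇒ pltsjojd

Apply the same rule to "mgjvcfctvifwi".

In each case the input is transformed by: shift every letter 4 places backward in the alphabet (wrapping around), then move the first character to the end.
Starting from "mgjvcfctvifwi": after the first operation, "icfrybyprebse"; after the second, "cfrybyprebsei".

cfrybyprebsei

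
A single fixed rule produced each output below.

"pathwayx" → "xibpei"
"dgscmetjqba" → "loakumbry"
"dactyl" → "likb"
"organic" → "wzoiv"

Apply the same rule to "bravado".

Rule — shift every letter 8 places forward in the alphabet (wrapping around), then delete the last 2 characters.
Applying both steps to "bravado": "jzidilw", then "jzidi".
(Check on "dgscmetjqba": → "loakumbryji" → "loakumbry" ✓)

jzidi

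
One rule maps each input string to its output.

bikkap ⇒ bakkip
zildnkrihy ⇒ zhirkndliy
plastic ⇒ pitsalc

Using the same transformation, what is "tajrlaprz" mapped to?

The transformation: reverse the string, then swap the first and last characters.
Starting from "tajrlaprz": after the first operation, "zrpalrjat"; after the second, "trpalrjaz".

trpalrjaz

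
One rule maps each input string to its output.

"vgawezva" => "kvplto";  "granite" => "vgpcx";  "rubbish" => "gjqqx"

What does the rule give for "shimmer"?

Looking at the pairs, the operation is to shift every letter 11 places backward in the alphabet (wrapping around), then delete the last 2 characters.
For "shimmer", step one produces "hwxbbtg"; step two turns that into "hwxbb".
(Check on "granite": → "vgpcxit" → "vgpcx" ✓)

hwxbb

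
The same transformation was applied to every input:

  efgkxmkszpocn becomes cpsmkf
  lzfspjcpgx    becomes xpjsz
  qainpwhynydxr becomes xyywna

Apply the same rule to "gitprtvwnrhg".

The transformation: keep every other character starting from the second (positions 2nd, 4th, 6th, ...), then reverse the string.
Applying both steps to "gitprtvwnrhg": "iptwrg", then "grwtpi".
(Check on "qainpwhynydxr": → "anwyyx" → "xyywna" ✓)

grwtpi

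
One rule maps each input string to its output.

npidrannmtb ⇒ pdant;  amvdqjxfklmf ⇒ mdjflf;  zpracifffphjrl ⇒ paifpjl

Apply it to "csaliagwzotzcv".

slawozv

Looking at the pairs, the operation is to keep every other character starting from the second (positions 2nd, 4th, 6th, ...).
On "csaliagwzotzcv" that produces "slawozv".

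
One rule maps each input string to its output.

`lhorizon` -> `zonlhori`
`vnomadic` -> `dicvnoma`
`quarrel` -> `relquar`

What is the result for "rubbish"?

ishrubb

In each case the input is transformed by: move the last 3 characters to the front (rotate right by 3).
Applying that to "rubbish" gives "ishrubb".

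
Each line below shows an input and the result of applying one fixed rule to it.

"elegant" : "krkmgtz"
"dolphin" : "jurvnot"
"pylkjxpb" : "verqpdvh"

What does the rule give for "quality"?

The rule is to shift every letter 6 places forward in the alphabet (wrapping around).
Doing the same to "quality": "wagroze".

wagroze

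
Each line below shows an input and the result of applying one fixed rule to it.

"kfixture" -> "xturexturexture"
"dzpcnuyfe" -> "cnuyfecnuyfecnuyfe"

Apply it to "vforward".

Looking at the pairs, the operation is to delete the first 3 characters, then write the whole string 3 times in a row.
Doing the same to "vforward": "rwardrwardrward".
(Check on "kfixture": → "xture" → "xturexturexture" ✓)

rwardrwardrward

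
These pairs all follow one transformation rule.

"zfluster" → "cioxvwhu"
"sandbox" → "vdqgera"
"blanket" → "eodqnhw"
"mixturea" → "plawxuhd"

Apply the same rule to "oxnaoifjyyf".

Each output is the input with this applied: shift every letter 3 places forward in the alphabet (wrapping around).
On "oxnaoifjyyf" that produces "raqdrlimbbi".

raqdrlimbbi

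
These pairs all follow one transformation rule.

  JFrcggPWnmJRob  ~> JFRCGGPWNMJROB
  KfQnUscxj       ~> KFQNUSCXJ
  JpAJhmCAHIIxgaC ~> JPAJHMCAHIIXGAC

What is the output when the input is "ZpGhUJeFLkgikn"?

ZPGHUJEFLKGIKN

Rule — convert every letter to uppercase.
For "ZpGhUJeFLkgikn" the result is "ZPGHUJEFLKGIKN".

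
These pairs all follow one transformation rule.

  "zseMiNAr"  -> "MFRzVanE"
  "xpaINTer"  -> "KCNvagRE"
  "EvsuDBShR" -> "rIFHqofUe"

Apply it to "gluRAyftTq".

TYHenLSGgD

The rule is to shift every letter 13 places forward in the alphabet (wrapping around) — i.e. ROT13, then flip the case of every letter.
So "gluRAyftTq" becomes "TYHenLSGgD".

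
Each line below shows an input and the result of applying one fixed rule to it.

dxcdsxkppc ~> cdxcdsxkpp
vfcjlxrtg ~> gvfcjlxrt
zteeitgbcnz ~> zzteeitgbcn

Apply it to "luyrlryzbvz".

zluyrlryzbv

The pattern: move the last character to the front.
For "luyrlryzbvz" the result is "zluyrlryzbv".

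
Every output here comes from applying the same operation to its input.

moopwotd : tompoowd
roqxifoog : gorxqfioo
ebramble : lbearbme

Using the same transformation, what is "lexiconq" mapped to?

nelixocq

Looking at the pairs, the operation is to swap each adjacent pair of characters (1↔2, 3↔4, ...), then move the last character to the front.
Doing the same to "lexiconq": "nelixocq".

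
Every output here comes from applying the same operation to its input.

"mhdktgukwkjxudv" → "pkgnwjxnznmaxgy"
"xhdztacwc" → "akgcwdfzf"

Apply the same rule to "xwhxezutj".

What's happening: shift every letter 3 places forward in the alphabet (wrapping around).
So "xwhxezutj" becomes "azkahcxwm".

azkahcxwm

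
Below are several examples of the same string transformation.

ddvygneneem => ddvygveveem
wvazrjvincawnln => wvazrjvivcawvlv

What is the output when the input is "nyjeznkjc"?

The transformation: replace every "n" with "v".
On "nyjeznkjc" that produces "vyjezvkjc".

vyjezvkjc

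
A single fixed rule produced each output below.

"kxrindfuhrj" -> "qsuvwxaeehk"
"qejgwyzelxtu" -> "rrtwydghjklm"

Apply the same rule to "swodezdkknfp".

qqrsxxabcfjm

What's happening: sort the characters into alphabetical order, then shift every letter 13 places forward in the alphabet (wrapping around) — i.e. ROT13.
So "swodezdkknfp" becomes "qqrsxxabcfjm".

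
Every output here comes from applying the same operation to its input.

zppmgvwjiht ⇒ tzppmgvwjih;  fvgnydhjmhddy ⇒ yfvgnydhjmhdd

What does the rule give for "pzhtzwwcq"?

The rule is to move the last character to the front.
Applying that to "pzhtzwwcq" gives "qpzhtzwwc".

qpzhtzwwc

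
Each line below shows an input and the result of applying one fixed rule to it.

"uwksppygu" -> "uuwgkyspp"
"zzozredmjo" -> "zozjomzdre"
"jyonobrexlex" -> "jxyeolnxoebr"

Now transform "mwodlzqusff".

Rule — take characters alternately from the front and the back (1st, last, 2nd, 2nd-last, ...).
On "mwodlzqusff" that produces "mfwfosdulqz".

mfwfosdulqz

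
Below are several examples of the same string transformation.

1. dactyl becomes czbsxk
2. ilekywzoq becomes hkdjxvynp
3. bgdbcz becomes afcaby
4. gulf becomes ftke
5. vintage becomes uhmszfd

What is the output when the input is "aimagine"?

Each output is the input with this applied: shift every letter 1 place backward in the alphabet (wrapping around).
On "aimagine" that produces "zhlzfhmd".

zhlzfhmd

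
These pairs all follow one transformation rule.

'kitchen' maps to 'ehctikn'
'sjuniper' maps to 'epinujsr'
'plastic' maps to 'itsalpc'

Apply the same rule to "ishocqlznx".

Looking at the pairs, the operation is to move the last character to the front, then reverse the string.
Applying both steps to "ishocqlznx": "xishocqlzn", then "nzlqcohsix".

nzlqcohsix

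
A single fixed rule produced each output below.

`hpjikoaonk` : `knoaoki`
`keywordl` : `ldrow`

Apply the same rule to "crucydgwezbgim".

The transformation: delete the first 3 characters, then reverse the string.
Doing the same to "crucydgwezbgim": "migbzewgdyc".

migbzewgdyc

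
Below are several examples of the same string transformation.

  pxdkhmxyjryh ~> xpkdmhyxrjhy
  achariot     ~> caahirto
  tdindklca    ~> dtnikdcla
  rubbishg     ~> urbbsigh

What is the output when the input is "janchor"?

The transformation: swap each adjacent pair of characters (1↔2, 3↔4, ...).
Applying that to "janchor" gives "ajcnohr".

ajcnohr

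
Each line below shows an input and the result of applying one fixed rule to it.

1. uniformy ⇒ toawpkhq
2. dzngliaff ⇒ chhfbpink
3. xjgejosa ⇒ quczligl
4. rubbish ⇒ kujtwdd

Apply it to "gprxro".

ztqirt

What's happening: shift every letter 2 places forward in the alphabet (wrapping around), then move the last 3 characters to the front (rotate right by 3).
Applying both steps to "gprxro": "irtztq", then "ztqirt".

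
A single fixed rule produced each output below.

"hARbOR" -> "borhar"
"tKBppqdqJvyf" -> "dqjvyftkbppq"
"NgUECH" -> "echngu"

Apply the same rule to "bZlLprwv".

Looking at the pairs, the operation is to swap the front and back halves of the string, then convert every letter to lowercase.
For "bZlLprwv", step one produces "prwvbZlL"; step two turns that into "prwvbzll".

prwvbzll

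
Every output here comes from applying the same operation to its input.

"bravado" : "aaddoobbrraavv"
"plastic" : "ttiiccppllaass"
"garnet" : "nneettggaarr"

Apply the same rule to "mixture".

What's happening: move the last 3 characters to the front (rotate right by 3), then double every character.
"mixture" → "uurreemmiixxtt".
(Check on "bravado": → "adobrav" → "aaddoobbrraavv" ✓)

uurreemmiixxtt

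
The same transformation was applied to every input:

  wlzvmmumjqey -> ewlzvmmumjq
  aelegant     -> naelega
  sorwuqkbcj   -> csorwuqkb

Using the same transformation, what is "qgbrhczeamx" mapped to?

In each case the input is transformed by: delete the last character, then move the last character to the front.
Working it through for "qgbrhczeamx": intermediate "qgbrhczeam", final "mqgbrhczea".

mqgbrhczea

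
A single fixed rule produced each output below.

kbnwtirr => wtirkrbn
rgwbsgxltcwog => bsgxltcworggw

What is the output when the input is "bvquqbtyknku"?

The transformation: swap the first and last characters, then move the first 3 characters to the end (rotate left by 3).
For "bvquqbtyknku" the result is "uqbtyknkbuvq".

uqbtyknkbuvq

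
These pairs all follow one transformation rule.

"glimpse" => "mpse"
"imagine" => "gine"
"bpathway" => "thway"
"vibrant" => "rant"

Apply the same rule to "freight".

Looking at the pairs, the operation is to delete the first 3 characters.
Applying that to "freight" gives "ight".

ight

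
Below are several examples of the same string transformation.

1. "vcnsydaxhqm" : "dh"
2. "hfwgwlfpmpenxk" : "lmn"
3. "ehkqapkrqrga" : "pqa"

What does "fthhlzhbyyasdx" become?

zys

The pattern: delete the first 3 characters, then keep one character in every 3, starting at position 3 (positions 3rd, 6th, 9th, ...).
Applying both steps to "fthhlzhbyyasdx": "hlzhbyyasdx", then "zys".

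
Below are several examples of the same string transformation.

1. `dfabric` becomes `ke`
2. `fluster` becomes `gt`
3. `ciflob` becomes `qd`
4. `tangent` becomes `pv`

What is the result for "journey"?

What's happening: shift every letter 2 places forward in the alphabet (wrapping around), then keep only the last 2 characters.
"journey" → "lqwtpga" → "ga".

ga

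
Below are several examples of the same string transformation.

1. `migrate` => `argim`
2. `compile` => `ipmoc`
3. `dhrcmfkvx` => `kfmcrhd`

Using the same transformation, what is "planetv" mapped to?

The rule is to reverse the string, then delete the first 2 characters.
Applying that to "planetv" gives "enalp".

enalp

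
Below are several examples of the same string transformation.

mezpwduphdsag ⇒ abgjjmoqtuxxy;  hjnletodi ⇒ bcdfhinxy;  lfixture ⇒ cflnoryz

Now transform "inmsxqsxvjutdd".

cdghkmmnoprrxx

Each output is the input with this applied: shift every letter 6 places backward in the alphabet (wrapping around), then sort the characters into alphabetical order.
"inmsxqsxvjutdd" → "chgmrkmrpdonxx" → "cdghkmmnoprrxx".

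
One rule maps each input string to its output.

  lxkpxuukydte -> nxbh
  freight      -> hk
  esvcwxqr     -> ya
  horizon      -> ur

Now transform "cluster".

xh

Rule — keep one character in every 3, starting at position 3 (positions 3rd, 6th, 9th, ...), then shift every letter 3 places forward in the alphabet (wrapping around).
"cluster" → "ue" → "xh".
(Check on "freight": → "eh" → "hk" ✓)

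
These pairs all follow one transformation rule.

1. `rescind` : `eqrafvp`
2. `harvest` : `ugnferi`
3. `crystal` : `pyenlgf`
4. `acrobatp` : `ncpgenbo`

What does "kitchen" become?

In each case the input is transformed by: shift every letter 13 places forward in the alphabet (wrapping around) — i.e. ROT13, then take characters alternately from the front and the back (1st, last, 2nd, 2nd-last, ...).
For "kitchen", step one produces "xvgpura"; step two turns that into "xavrgup".
(Check on "harvest": → "uneirfg" → "ugnferi" ✓)

xavrgup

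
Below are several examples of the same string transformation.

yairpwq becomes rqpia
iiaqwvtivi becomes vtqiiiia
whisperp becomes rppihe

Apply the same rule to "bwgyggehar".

In each case the input is transformed by: sort the characters into reverse alphabetical order, then delete the first 2 characters.
On "bwgyggehar": the first step gives "ywrhgggeba", and the second then gives "rhgggeba".
(Check on "whisperp": → "wsrppihe" → "rppihe" ✓)

rhgggeba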